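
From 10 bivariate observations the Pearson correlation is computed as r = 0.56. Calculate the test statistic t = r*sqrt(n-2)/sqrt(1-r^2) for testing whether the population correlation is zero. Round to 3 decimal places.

1.912

1 − r² = 1 − 0.3136 = 0.6864;  √(1−r²) = 0.828493
√(n−2) = √8 = 2.828427
t = r·√(n−2)/√(1−r²) = 0.56 · 2.828427 / 0.828493 = 1.912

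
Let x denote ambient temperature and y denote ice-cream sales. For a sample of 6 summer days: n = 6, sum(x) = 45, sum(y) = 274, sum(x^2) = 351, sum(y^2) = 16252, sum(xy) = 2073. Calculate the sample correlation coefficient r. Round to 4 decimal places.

Numerator: nΣxy − (Σx)(Σy) = 6·2073 − (45)(274) = 108
Denominator: √[(nΣx²−(Σx)²)(nΣy²−(Σy)²)]
  nΣx²−(Σx)² = 6·351 − 2025 = 81;  nΣy²−(Σy)² = 6·16252 − 75076 = 22436
  √(81·22436) = √1817316 = 1348.0786
r = 108 / 1348.0786 = 0.0801

0.0801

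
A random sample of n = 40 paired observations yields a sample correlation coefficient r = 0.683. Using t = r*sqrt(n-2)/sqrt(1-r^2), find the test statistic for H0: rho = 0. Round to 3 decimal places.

t = r·√(n−2) / √(1−r²) with r = 0.683, n = 40
  = 0.683·√38 / √(1 − 0.466489)
  = 0.683·6.164414 / 0.730418
  = 4.210295 / 0.730418 = 5.764

5.764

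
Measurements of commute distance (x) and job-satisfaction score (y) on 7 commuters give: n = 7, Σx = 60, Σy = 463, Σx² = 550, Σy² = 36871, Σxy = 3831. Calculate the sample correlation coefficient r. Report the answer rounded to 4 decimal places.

-0.2913

Numerator: nΣxy − (Σx)(Σy) = 7·3831 − (60)(463) = -963
Denominator: √[(nΣx²−(Σx)²)(nΣy²−(Σy)²)]
  nΣx²−(Σx)² = 7·550 − 3600 = 250;  nΣy²−(Σy)² = 7·36871 − 214369 = 43728
  √(250·43728) = √10932000 = 3306.3575
r = -963 / 3306.3575 = -0.2913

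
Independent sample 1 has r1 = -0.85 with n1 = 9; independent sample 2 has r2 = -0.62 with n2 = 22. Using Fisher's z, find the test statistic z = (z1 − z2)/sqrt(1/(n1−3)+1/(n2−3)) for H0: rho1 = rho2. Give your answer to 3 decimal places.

z1 = atanh(-0.85) = -1.256153,  z2 = atanh(-0.62) = -0.725005
SE = √(1/(n1−3) + 1/(n2−3)) = √(1/6 + 1/19) = √(0.1666667 + 0.0526316) = √0.2192983 = 0.468293
z = (z1 − z2)/SE = (-1.256153 − (-0.725005)) / 0.468293 = -0.531148 / 0.468293 = -1.134

-1.134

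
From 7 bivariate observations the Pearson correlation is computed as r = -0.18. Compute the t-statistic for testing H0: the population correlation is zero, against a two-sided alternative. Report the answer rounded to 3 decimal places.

-0.409

1 − r² = 1 − 0.0324 = 0.9676;  √(1−r²) = 0.983667
√(n−2) = √5 = 2.236068
t = r·√(n−2)/√(1−r²) = -0.18 · 2.236068 / 0.983667 = -0.409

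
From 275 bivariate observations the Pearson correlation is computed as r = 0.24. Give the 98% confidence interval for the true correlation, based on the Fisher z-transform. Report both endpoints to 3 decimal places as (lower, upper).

(0.103, 0.368)

z_r = atanh(0.24) = 0.244774;  SE = 1/√(n−3) = 1/√272 = 0.060634
z-limits: 0.244774 ± 2.326·0.060634 = 0.244774 ± 0.141035 = [0.103739, 0.385809]
ρ-limits: (tanh 0.103739, tanh 0.385809) = (0.103, 0.368)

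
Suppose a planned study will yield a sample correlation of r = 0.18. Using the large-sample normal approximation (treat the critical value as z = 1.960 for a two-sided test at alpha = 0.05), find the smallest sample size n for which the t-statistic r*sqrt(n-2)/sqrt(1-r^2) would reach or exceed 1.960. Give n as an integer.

117

Need r·√(n−2)/√(1−r²) ≥ 1.960
√(n−2) ≥ 1.960·√(1−0.0324) / 0.18 = 1.960·0.983667 / 0.18 = 10.7110
n−2 ≥ 114.7255  ⇒  n ≥ 116.7255
Smallest integer n = 117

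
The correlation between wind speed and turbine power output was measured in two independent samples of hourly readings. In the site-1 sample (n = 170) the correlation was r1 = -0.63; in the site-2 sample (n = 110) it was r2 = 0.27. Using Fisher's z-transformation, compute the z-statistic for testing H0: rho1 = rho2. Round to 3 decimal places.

z1 = atanh(-0.63) = -0.741416,  z2 = atanh(0.27) = 0.276864
SE = √(1/(n1−3) + 1/(n2−3)) = √(1/167 + 1/107) = √(0.0059880 + 0.0093458) = √0.0153338 = 0.123830
z = (z1 − z2)/SE = (-0.741416 − 0.276864) / 0.123830 = -1.018280 / 0.123830 = -8.223

-8.223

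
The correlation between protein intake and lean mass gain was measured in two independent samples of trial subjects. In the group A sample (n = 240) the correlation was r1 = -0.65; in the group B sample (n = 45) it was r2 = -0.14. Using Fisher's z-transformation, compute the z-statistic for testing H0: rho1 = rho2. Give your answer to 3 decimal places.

z1 = atanh(-0.65) = -0.775299,  z2 = atanh(-0.14) = -0.140926
SE = √(1/(n1−3) + 1/(n2−3)) = √(1/237 + 1/42) = √(0.0042194 + 0.0238095) = √0.0280289 = 0.167418
z = (z1 − z2)/SE = (-0.775299 − (-0.140926)) / 0.167418 = -0.634373 / 0.167418 = -3.789

-3.789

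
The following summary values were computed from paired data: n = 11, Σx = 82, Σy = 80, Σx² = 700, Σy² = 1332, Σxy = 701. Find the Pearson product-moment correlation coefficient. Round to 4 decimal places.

Numerator: nΣxy − (Σx)(Σy) = 11·701 − (82)(80) = 1151
Denominator: √[(nΣx²−(Σx)²)(nΣy²−(Σy)²)]
  nΣx²−(Σx)² = 11·700 − 6724 = 976;  nΣy²−(Σy)² = 11·1332 − 6400 = 8252
  √(976·8252) = √8053952 = 2837.9486
r = 1151 / 2837.9486 = 0.4056

0.4056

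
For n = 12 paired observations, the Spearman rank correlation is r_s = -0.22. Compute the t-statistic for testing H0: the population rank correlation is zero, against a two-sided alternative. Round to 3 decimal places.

t = r_s·√(n−2) / √(1−r_s²) with r_s = -0.22, n = 12
  = -0.22·√10 / √(1 − 0.0484)
  = -0.22·3.162278 / 0.975500
  = -0.695701 / 0.975500 = -0.713

-0.713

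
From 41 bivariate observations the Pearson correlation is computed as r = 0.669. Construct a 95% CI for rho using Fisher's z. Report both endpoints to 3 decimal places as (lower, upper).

Fisher z: z_r = atanh(r) = ½·ln((1+0.669)/(1−0.669)) = 0.808931
SE(z) = 1/√(n−3) = 1/√38 = 0.162221
95% ⇒ z* = 1.960; margin = 1.960·0.162221 = 0.317953
CI on z-scale: (0.490978, 1.126884)
Back-transform: tanh(0.490978) = 0.454992, tanh(1.126884) = 0.809950

(0.455, 0.810)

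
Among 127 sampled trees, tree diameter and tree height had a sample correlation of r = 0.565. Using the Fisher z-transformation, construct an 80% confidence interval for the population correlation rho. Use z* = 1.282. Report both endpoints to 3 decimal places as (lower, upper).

(0.482, 0.638)

Fisher z: z_r = atanh(r) = ½·ln((1+0.565)/(1−0.565)) = 0.640148
SE(z) = 1/√(n−3) = 1/√124 = 0.089803
80% ⇒ z* = 1.282; margin = 1.282·0.089803 = 0.115127
CI on z-scale: (0.525021, 0.755275)
Back-transform: tanh(0.525021) = 0.481566, tanh(0.755275) = 0.638285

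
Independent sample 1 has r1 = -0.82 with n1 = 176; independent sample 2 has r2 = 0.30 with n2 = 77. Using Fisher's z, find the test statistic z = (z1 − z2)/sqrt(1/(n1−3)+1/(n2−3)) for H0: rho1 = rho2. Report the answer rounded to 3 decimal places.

Fisher z-transforms: z1 = atanh(-0.82) = -1.156817, z2 = atanh(0.30) = 0.309520; difference d = -1.466337
Var(d) = 1/173 + 1/74 = 0.0057803 + 0.0135135 = 0.0192938
z = d/√Var(d) = -1.466337 / √0.0192938 = -1.466337 / 0.138902 = -10.557

-10.557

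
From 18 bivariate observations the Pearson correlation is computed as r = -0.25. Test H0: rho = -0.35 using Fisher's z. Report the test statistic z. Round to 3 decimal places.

0.426

z_r = atanh(-0.25) = -0.255413,  z_0 = atanh(-0.35) = -0.365444
SE = 1/√(n−3) = 1/√15 = 0.258199
z = (z_r − z_0)/SE = (-0.255413 − (-0.365444)) / 0.258199 = 0.110031 / 0.258199 = 0.426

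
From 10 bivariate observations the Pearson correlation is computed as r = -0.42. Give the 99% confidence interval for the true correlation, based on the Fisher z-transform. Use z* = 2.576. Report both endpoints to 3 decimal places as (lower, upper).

(-0.890, 0.482)

z_r = atanh(-0.42) = -0.447692;  SE = 1/√(n−3) = 1/√7 = 0.377964
z-limits: -0.447692 ± 2.576·0.377964 = -0.447692 ± 0.973635 = [-1.421327, 0.525943]
ρ-limits: (tanh -1.421327, tanh 0.525943) = (-0.890, 0.482)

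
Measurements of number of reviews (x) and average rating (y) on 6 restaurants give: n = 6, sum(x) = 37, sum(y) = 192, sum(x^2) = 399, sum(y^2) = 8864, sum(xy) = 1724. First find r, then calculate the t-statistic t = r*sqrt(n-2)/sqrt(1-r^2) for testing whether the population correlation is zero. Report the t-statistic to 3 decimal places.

Numerator: nΣxy − (Σx)(Σy) = 6·1724 − (37)(192) = 3240
Denominator: √[(nΣx²−(Σx)²)(nΣy²−(Σy)²)]
  nΣx²−(Σx)² = 6·399 − 1369 = 1025;  nΣy²−(Σy)² = 6·8864 − 36864 = 16320
  √(1025·16320) = √16728000 = 4089.9878
r = 3240 / 4089.9878 = 0.7922
t = r·√(n−2)/√(1−r²) = 0.7922·√4 / √(1−0.627581) = 1.584400 / 0.610261 = 2.596

2.596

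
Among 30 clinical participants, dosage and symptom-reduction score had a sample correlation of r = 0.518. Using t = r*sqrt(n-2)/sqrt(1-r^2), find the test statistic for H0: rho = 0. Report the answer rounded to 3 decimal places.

1 − r² = 1 − 0.268324 = 0.731676;  √(1−r²) = 0.855381
√(n−2) = √28 = 5.291503
t = r·√(n−2)/√(1−r²) = 0.518 · 5.291503 / 0.855381 = 3.204

3.204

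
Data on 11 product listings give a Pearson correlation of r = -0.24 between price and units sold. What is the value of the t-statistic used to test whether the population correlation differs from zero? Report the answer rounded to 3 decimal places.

-0.742

1 − r² = 1 − 0.0576 = 0.9424;  √(1−r²) = 0.970773
√(n−2) = √9 = 3.000000
t = r·√(n−2)/√(1−r²) = -0.24 · 3.000000 / 0.970773 = -0.742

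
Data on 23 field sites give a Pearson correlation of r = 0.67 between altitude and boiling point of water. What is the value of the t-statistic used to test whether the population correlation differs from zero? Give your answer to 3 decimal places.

t = r·√(n−2) / √(1−r²) with r = 0.67, n = 23
  = 0.67·√21 / √(1 − 0.4489)
  = 0.67·4.582576 / 0.742361
  = 3.070326 / 0.742361 = 4.136

4.136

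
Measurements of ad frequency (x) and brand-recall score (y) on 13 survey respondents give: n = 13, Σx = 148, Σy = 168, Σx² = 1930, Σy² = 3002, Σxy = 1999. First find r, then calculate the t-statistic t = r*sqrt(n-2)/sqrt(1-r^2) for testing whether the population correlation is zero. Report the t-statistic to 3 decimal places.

Numerator: nΣxy − (Σx)(Σy) = 13·1999 − (148)(168) = 1123
Denominator: √[(nΣx²−(Σx)²)(nΣy²−(Σy)²)]
  nΣx²−(Σx)² = 13·1930 − 21904 = 3186;  nΣy²−(Σy)² = 13·3002 − 28224 = 10802
  √(3186·10802) = √34415172 = 5866.4446
r = 1123 / 5866.4446 = 0.1914
t = r·√(n−2)/√(1−r²) = 0.1914·√11 / √(1−0.036634) = 0.634802 / 0.981512 = 0.647

0.647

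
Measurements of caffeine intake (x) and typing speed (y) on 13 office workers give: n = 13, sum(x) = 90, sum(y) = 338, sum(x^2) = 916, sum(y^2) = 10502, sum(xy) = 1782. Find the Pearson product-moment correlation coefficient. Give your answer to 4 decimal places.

S_xy = nΣxy − ΣxΣy = 13·1782 − 90·338 = 23166 − 30420 = -7254
S_xx = nΣx² − (Σx)² = 13·916 − 90² = 11908 − 8100 = 3808
S_yy = nΣy² − (Σy)² = 13·10502 − 338² = 136526 − 114244 = 22282
r = S_xy / √(S_xx·S_yy) = -7254 / √(3808·22282) = -7254 / √84849856 = -7254 / 9211.3982 = -0.7875

-0.7875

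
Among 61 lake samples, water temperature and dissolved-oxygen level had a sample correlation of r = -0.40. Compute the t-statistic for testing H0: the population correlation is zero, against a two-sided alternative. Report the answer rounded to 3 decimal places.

-3.352

t = r·√(n−2) / √(1−r²) with r = -0.40, n = 61
  = -0.40·√59 / √(1 − 0.1600)
  = -0.40·7.681146 / 0.916515
  = -3.072458 / 0.916515 = -3.352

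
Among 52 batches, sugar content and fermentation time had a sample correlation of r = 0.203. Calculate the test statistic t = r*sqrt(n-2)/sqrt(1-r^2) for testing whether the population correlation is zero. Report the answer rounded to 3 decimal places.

1.466

t = r·√(n−2) / √(1−r²) with r = 0.203, n = 52
  = 0.203·√50 / √(1 − 0.041209)
  = 0.203·7.071068 / 0.979179
  = 1.435427 / 0.979179 = 1.466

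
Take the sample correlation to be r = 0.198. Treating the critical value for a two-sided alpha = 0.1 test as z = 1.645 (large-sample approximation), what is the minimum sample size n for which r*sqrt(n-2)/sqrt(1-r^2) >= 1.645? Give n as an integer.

69

Need r·√(n−2)/√(1−r²) ≥ 1.645
√(n−2) ≥ 1.645·√(1−0.039204) / 0.198 = 1.645·0.980202 / 0.198 = 8.1436
n−2 ≥ 66.3182  ⇒  n ≥ 68.3182
Smallest integer n = 69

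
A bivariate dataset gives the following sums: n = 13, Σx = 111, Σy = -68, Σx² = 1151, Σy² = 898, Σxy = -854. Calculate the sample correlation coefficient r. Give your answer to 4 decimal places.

-0.8235

S_xy = nΣxy − ΣxΣy = 13·(-854) − 111·(-68) = -11102 − (-7548) = -3554
S_xx = nΣx² − (Σx)² = 13·1151 − 111² = 14963 − 12321 = 2642
S_yy = nΣy² − (Σy)² = 13·898 − (-68)² = 11674 − 4624 = 7050
r = S_xy / √(S_xx·S_yy) = -3554 / √(2642·7050) = -3554 / √18626100 = -3554 / 4315.7966 = -0.8235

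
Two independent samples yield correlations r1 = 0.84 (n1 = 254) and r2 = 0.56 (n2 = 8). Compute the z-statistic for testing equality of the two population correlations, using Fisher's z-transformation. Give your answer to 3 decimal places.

z1 = atanh(0.84) = 1.221174,  z2 = atanh(0.56) = 0.632833
SE = √(1/(n1−3) + 1/(n2−3)) = √(1/251 + 1/5) = √(0.0039841 + 0.2000000) = √0.2039841 = 0.451646
z = (z1 − z2)/SE = (1.221174 − 0.632833) / 0.451646 = 0.588341 / 0.451646 = 1.303

1.303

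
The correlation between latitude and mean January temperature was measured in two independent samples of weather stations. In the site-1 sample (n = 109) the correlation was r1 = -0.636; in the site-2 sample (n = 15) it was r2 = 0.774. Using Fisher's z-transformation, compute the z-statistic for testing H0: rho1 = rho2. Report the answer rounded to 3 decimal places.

z1 = atanh(-0.636) = -0.751428,  z2 = atanh(0.774) = 1.030229
SE = √(1/(n1−3) + 1/(n2−3)) = √(1/106 + 1/12) = √(0.0094340 + 0.0833333) = √0.0927673 = 0.304577
z = (z1 − z2)/SE = (-0.751428 − 1.030229) / 0.304577 = -1.781657 / 0.304577 = -5.850

-5.850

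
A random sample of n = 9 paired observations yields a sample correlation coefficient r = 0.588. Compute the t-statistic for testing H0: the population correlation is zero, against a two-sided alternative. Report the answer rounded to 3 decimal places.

t = r·√(n−2) / √(1−r²) with r = 0.588, n = 9
  = 0.588·√7 / √(1 − 0.345744)
  = 0.588·2.645751 / 0.808861
  = 1.555702 / 0.808861 = 1.923

1.923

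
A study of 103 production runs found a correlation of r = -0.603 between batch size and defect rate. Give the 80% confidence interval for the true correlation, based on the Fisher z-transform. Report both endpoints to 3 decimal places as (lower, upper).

(-0.678, -0.515)

Fisher z: z_r = atanh(r) = ½·ln((1+(-0.603))/(1−(-0.603))) = -0.697848
SE(z) = 1/√(n−3) = 1/√100 = 0.100000
80% ⇒ z* = 1.282; margin = 1.282·0.100000 = 0.128200
CI on z-scale: (-0.826048, -0.569648)
Back-transform: tanh(-0.826048) = -0.678348, tanh(-0.569648) = -0.515101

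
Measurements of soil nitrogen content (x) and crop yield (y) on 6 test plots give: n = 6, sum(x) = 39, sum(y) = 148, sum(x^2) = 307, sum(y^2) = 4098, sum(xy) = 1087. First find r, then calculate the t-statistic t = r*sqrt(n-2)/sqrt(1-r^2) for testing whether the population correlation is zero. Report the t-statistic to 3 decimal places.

2.743

S_xy = nΣxy − ΣxΣy = 6·1087 − 39·148 = 6522 − 5772 = 750
S_xx = nΣx² − (Σx)² = 6·307 − 39² = 1842 − 1521 = 321
S_yy = nΣy² − (Σy)² = 6·4098 − 148² = 24588 − 21904 = 2684
r = S_xy / √(S_xx·S_yy) = 750 / √(321·2684) = 750 / √861564 = 750 / 928.2047 = 0.8080
t = r·√(n−2)/√(1−r²) = 0.8080·√4 / √(1−0.652864) = 1.616000 / 0.589182 = 2.743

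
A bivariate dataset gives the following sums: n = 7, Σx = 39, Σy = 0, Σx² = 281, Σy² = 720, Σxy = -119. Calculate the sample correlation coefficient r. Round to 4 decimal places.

-0.5556

Numerator: nΣxy − (Σx)(Σy) = 7·(-119) − (39)(0) = -833
Denominator: √[(nΣx²−(Σx)²)(nΣy²−(Σy)²)]
  nΣx²−(Σx)² = 7·281 − 1521 = 446;  nΣy²−(Σy)² = 7·720 − 0 = 5040
  √(446·5040) = √2247840 = 1499.2798
r = -833 / 1499.2798 = -0.5556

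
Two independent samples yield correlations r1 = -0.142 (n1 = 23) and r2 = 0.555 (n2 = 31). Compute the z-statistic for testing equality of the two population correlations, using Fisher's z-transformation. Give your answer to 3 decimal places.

z1 = atanh(-0.142) = -0.142966,  z2 = atanh(0.555) = 0.625578
SE = √(1/(n1−3) + 1/(n2−3)) = √(1/20 + 1/28) = √(0.0500000 + 0.0357143) = √0.0857143 = 0.292770
z = (z1 − z2)/SE = (-0.142966 − 0.625578) / 0.292770 = -0.768544 / 0.292770 = -2.625

-2.625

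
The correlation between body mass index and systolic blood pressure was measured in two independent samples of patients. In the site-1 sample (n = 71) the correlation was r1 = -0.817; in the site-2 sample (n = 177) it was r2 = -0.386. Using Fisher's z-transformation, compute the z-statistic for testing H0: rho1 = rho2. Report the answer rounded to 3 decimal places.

Fisher z-transforms: z1 = atanh(-0.817) = -1.147728, z2 = atanh(-0.386) = -0.407091; difference d = -0.740637
Var(d) = 1/68 + 1/174 = 0.0147059 + 0.0057471 = 0.0204530
z = d/√Var(d) = -0.740637 / √0.0204530 = -0.740637 / 0.143014 = -5.179

-5.179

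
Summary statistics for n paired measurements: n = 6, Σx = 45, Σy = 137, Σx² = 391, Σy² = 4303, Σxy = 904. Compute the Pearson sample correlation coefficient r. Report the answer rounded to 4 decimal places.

-0.4926

Numerator: nΣxy − (Σx)(Σy) = 6·904 − (45)(137) = -741
Denominator: √[(nΣx²−(Σx)²)(nΣy²−(Σy)²)]
  nΣx²−(Σx)² = 6·391 − 2025 = 321;  nΣy²−(Σy)² = 6·4303 − 18769 = 7049
  √(321·7049) = √2262729 = 1504.2370
r = -741 / 1504.2370 = -0.4926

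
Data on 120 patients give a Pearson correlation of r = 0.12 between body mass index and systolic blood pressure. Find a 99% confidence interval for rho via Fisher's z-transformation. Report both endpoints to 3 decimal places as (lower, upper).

(-0.117, 0.344)

z_r = atanh(0.12) = 0.120581;  SE = 1/√(n−3) = 1/√117 = 0.092450
z-limits: 0.120581 ± 2.576·0.092450 = 0.120581 ± 0.238151 = [-0.117570, 0.358732]
ρ-limits: (tanh -0.117570, tanh 0.358732) = (-0.117, 0.344)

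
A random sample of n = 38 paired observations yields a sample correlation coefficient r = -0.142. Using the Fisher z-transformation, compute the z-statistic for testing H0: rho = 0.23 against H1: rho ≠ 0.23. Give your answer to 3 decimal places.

-2.231

z_r = atanh(-0.142) = -0.142966,  z_0 = atanh(0.23) = 0.234189
SE = 1/√(n−3) = 1/√35 = 0.169031
z = (z_r − z_0)/SE = (-0.142966 − 0.234189) / 0.169031 = -0.377155 / 0.169031 = -2.231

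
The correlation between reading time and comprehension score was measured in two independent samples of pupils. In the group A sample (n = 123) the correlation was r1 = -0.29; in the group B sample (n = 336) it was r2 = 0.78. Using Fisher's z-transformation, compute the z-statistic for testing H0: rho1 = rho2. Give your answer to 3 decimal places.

Fisher z-transforms: z1 = atanh(-0.29) = -0.298566, z2 = atanh(0.78) = 1.045371; difference d = -1.343937
Var(d) = 1/120 + 1/333 = 0.0083333 + 0.0030030 = 0.0113363
z = d/√Var(d) = -1.343937 / √0.0113363 = -1.343937 / 0.106472 = -12.622

-12.622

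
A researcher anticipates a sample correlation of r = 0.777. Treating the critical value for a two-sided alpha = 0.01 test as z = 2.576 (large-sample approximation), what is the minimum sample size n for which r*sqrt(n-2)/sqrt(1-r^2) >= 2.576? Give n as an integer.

Need r·√(n−2)/√(1−r²) ≥ 2.576
√(n−2) ≥ 2.576·√(1−0.603729) / 0.777 = 2.576·0.629501 / 0.777 = 2.0870
n−2 ≥ 4.3556  ⇒  n ≥ 6.3556
Smallest integer n = 7

7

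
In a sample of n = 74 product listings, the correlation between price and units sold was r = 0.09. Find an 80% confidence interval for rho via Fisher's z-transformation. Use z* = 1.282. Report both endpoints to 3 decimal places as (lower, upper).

z_r = atanh(0.09) = 0.090244;  SE = 1/√(n−3) = 1/√71 = 0.118678
z-limits: 0.090244 ± 1.282·0.118678 = 0.090244 ± 0.152145 = [-0.061901, 0.242389]
ρ-limits: (tanh -0.061901, tanh 0.242389) = (-0.062, 0.238)

(-0.062, 0.238)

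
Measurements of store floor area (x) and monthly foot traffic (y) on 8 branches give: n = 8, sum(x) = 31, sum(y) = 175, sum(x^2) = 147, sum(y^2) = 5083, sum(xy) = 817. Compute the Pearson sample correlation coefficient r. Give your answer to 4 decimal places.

Numerator: nΣxy − (Σx)(Σy) = 8·817 − (31)(175) = 1111
Denominator: √[(nΣx²−(Σx)²)(nΣy²−(Σy)²)]
  nΣx²−(Σx)² = 8·147 − 961 = 215;  nΣy²−(Σy)² = 8·5083 − 30625 = 10039
  √(215·10039) = √2158385 = 1469.1443
r = 1111 / 1469.1443 = 0.7562

0.7562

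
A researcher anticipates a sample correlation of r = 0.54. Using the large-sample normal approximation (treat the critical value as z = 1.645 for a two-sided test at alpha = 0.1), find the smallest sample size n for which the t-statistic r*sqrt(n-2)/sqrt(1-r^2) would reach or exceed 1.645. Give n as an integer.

9

r√(n−2)/√(1−r²) ≥ 1.645  ⇔  n−2 ≥ (1.645)²·(1−r²)/r²
(1−r²)/r² = (1−0.2916)/0.2916 = 2.4294
n ≥ 2 + 2.706025·2.4294 = 2 + 6.5740 = 8.5740
⌈8.5740⌉ = 9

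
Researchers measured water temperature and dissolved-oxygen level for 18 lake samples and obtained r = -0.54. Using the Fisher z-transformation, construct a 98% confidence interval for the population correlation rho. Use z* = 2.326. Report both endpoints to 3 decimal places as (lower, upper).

(-0.835, -0.004)

Fisher z: z_r = atanh(r) = ½·ln((1+(-0.54))/(1−(-0.54))) = -0.604156
SE(z) = 1/√(n−3) = 1/√15 = 0.258199
98% ⇒ z* = 2.326; margin = 2.326·0.258199 = 0.600571
CI on z-scale: (-1.204727, -0.003585)
Back-transform: tanh(-1.204727) = -0.835091, tanh(-0.003585) = -0.003585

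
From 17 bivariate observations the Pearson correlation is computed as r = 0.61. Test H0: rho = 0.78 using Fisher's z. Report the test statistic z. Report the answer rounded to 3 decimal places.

-1.259

z_r = atanh(0.61) = 0.708921,  z_0 = atanh(0.78) = 1.045371
SE = 1/√(n−3) = 1/√14 = 0.267261
z = (z_r − z_0)/SE = (0.708921 − 1.045371) / 0.267261 = -0.336450 / 0.267261 = -1.259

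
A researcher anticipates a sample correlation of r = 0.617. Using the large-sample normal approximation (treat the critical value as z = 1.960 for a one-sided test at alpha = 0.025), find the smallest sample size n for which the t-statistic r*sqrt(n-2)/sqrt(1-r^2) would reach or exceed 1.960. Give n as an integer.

9

r√(n−2)/√(1−r²) ≥ 1.960  ⇔  n−2 ≥ (1.960)²·(1−r²)/r²
(1−r²)/r² = (1−0.380689)/0.380689 = 1.6268
n ≥ 2 + 3.8416·1.6268 = 2 + 6.2495 = 8.2495
⌈8.2495⌉ = 9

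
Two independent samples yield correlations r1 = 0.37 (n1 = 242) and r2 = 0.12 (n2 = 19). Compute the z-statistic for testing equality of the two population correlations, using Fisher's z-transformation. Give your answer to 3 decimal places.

Fisher z-transforms: z1 = atanh(0.37) = 0.388423, z2 = atanh(0.12) = 0.120581; difference d = 0.267842
Var(d) = 1/239 + 1/16 = 0.0041841 + 0.0625000 = 0.0666841
z = d/√Var(d) = 0.267842 / √0.0666841 = 0.267842 / 0.258233 = 1.037

1.037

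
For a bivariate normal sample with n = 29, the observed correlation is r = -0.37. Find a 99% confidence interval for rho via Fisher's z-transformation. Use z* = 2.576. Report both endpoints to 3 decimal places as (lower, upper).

(-0.713, 0.116)

Fisher z: z_r = atanh(r) = ½·ln((1+(-0.37))/(1−(-0.37))) = -0.388423
SE(z) = 1/√(n−3) = 1/√26 = 0.196116
99% ⇒ z* = 2.576; margin = 2.576·0.196116 = 0.505195
CI on z-scale: (-0.893618, 0.116772)
Back-transform: tanh(-0.893618) = -0.713176, tanh(0.116772) = 0.116244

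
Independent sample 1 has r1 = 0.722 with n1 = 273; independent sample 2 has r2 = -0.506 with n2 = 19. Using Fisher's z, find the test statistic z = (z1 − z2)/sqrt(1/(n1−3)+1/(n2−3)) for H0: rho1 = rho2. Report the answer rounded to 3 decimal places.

z1 = atanh(0.722) = 0.911810,  z2 = atanh(-0.506) = -0.557338
SE = √(1/(n1−3) + 1/(n2−3)) = √(1/270 + 1/16) = √(0.0037037 + 0.0625000) = √0.0662037 = 0.257301
z = (z1 − z2)/SE = (0.911810 − (-0.557338)) / 0.257301 = 1.469148 / 0.257301 = 5.710

5.710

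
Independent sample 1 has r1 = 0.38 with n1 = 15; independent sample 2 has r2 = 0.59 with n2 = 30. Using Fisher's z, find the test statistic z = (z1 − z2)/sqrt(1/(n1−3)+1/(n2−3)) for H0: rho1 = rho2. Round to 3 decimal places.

-0.800

z1 = atanh(0.38) = 0.400060,  z2 = atanh(0.59) = 0.677666
SE = √(1/(n1−3) + 1/(n2−3)) = √(1/12 + 1/27) = √(0.0833333 + 0.0370370) = √0.1203703 = 0.346944
z = (z1 − z2)/SE = (0.400060 − 0.677666) / 0.346944 = -0.277606 / 0.346944 = -0.800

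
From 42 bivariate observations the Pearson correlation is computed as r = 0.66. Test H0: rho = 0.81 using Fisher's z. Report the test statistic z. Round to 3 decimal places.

Fisher z: atanh(0.66) = 0.792814, atanh(0.81) = 1.127029
z = (z_r − z_0)·√(n−3) = (0.792814 − 1.127029)·√39 = -0.334215 · 6.244998 = -2.087

-2.087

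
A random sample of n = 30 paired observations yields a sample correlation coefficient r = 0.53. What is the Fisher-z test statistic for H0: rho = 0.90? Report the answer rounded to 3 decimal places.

Fisher z: atanh(0.53) = 0.590145, atanh(0.90) = 1.472219
z = (z_r − z_0)·√(n−3) = (0.590145 − 1.472219)·√27 = -0.882074 · 5.196152 = -4.583

-4.583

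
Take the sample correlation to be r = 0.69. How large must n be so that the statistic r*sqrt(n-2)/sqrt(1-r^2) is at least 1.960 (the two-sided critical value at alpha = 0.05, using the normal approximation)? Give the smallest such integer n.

Need r·√(n−2)/√(1−r²) ≥ 1.960
√(n−2) ≥ 1.960·√(1−0.4761) / 0.69 = 1.960·0.723809 / 0.69 = 2.0560
n−2 ≥ 4.2271  ⇒  n ≥ 6.2271
Smallest integer n = 7

7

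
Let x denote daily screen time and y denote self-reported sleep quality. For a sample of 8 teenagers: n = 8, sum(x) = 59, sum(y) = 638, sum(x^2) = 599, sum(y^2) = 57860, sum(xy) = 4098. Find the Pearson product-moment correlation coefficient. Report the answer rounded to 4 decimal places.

S_xy = nΣxy − ΣxΣy = 8·4098 − 59·638 = 32784 − 37642 = -4858
S_xx = nΣx² − (Σx)² = 8·599 − 59² = 4792 − 3481 = 1311
S_yy = nΣy² − (Σy)² = 8·57860 − 638² = 462880 − 407044 = 55836
r = S_xy / √(S_xx·S_yy) = -4858 / √(1311·55836) = -4858 / √73200996 = -4858 / 8555.7581 = -0.5678

-0.5678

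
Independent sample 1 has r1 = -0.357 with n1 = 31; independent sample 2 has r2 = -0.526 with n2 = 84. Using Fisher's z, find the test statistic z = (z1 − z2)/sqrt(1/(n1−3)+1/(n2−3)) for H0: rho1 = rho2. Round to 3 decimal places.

0.963

z1 = atanh(-0.357) = -0.373443,  z2 = atanh(-0.526) = -0.584599
SE = √(1/(n1−3) + 1/(n2−3)) = √(1/28 + 1/81) = √(0.0357143 + 0.0123457) = √0.0480600 = 0.219226
z = (z1 − z2)/SE = (-0.373443 − (-0.584599)) / 0.219226 = 0.211156 / 0.219226 = 0.963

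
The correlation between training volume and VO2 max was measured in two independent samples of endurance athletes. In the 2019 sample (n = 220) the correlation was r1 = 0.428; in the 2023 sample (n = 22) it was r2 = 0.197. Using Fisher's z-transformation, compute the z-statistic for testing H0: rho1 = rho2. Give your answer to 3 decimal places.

1.078

z1 = atanh(0.428) = 0.457446,  z2 = atanh(0.197) = 0.199609
SE = √(1/(n1−3) + 1/(n2−3)) = √(1/217 + 1/19) = √(0.0046083 + 0.0526316) = √0.0572399 = 0.239249
z = (z1 − z2)/SE = (0.457446 − 0.199609) / 0.239249 = 0.257837 / 0.239249 = 1.078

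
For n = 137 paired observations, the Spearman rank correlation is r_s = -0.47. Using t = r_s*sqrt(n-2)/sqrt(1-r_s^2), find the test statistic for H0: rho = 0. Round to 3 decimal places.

-6.187

t = r_s·√(n−2) / √(1−r_s²) with r_s = -0.47, n = 137
  = -0.47·√135 / √(1 − 0.2209)
  = -0.47·11.618950 / 0.882666
  = -5.460906 / 0.882666 = -6.187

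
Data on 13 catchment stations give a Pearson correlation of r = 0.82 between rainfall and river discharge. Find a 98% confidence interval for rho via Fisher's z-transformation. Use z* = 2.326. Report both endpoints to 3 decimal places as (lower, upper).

Fisher z: z_r = atanh(r) = ½·ln((1+0.82)/(1−0.82)) = 1.156817
SE(z) = 1/√(n−3) = 1/√10 = 0.316228
98% ⇒ z* = 2.326; margin = 2.326·0.316228 = 0.735546
CI on z-scale: (0.421271, 1.892363)
Back-transform: tanh(0.421271) = 0.398001, tanh(1.892363) = 0.955579

(0.398, 0.956)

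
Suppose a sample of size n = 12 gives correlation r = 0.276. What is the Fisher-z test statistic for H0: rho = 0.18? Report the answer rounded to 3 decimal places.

z_r = atanh(0.276) = 0.283347,  z_0 = atanh(0.18) = 0.181983
SE = 1/√(n−3) = 1/√9 = 0.333333
z = (z_r − z_0)/SE = (0.283347 − 0.181983) / 0.333333 = 0.101364 / 0.333333 = 0.304

0.304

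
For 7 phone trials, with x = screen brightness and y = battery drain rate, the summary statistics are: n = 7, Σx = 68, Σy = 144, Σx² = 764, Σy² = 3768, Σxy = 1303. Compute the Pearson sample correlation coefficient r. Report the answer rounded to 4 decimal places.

-0.3321

Numerator: nΣxy − (Σx)(Σy) = 7·1303 − (68)(144) = -671
Denominator: √[(nΣx²−(Σx)²)(nΣy²−(Σy)²)]
  nΣx²−(Σx)² = 7·764 − 4624 = 724;  nΣy²−(Σy)² = 7·3768 − 20736 = 5640
  √(724·5640) = √4083360 = 2020.7325
r = -671 / 2020.7325 = -0.3321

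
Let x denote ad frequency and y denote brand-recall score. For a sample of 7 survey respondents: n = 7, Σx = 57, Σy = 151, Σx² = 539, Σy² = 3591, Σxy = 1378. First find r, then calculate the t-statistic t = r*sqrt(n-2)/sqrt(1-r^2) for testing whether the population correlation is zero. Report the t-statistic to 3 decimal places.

6.111

Numerator: nΣxy − (Σx)(Σy) = 7·1378 − (57)(151) = 1039
Denominator: √[(nΣx²−(Σx)²)(nΣy²−(Σy)²)]
  nΣx²−(Σx)² = 7·539 − 3249 = 524;  nΣy²−(Σy)² = 7·3591 − 22801 = 2336
  √(524·2336) = √1224064 = 1106.3743
r = 1039 / 1106.3743 = 0.9391
t = r·√(n−2)/√(1−r²) = 0.9391·√5 / √(1−0.881909) = 2.099891 / 0.343644 = 6.111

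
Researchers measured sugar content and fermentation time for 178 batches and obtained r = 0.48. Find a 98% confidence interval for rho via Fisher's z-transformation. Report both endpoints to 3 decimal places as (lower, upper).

Fisher z: z_r = atanh(r) = ½·ln((1+0.48)/(1−0.48)) = 0.522984
SE(z) = 1/√(n−3) = 1/√175 = 0.075593
98% ⇒ z* = 2.326; margin = 2.326·0.075593 = 0.175829
CI on z-scale: (0.347155, 0.698813)
Back-transform: tanh(0.347155) = 0.333850, tanh(0.698813) = 0.603614

(0.334, 0.604)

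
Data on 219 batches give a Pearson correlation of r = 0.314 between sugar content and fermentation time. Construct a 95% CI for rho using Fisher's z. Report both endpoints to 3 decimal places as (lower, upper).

(0.189, 0.429)

Fisher z: z_r = atanh(r) = ½·ln((1+0.314)/(1−0.314)) = 0.324977
SE(z) = 1/√(n−3) = 1/√216 = 0.068041
95% ⇒ z* = 1.960; margin = 1.960·0.068041 = 0.133360
CI on z-scale: (0.191617, 0.458337)
Back-transform: tanh(0.191617) = 0.189306, tanh(0.458337) = 0.428728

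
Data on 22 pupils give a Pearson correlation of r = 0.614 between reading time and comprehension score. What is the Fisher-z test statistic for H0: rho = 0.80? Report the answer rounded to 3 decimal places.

-1.671

Fisher z: atanh(0.614) = 0.715317, atanh(0.80) = 1.098612
z = (z_r − z_0)·√(n−3) = (0.715317 − 1.098612)·√19 = -0.383295 · 4.358899 = -1.671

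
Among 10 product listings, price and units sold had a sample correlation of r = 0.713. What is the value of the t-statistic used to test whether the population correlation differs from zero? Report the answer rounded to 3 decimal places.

2.876

1 − r² = 1 − 0.508369 = 0.491631;  √(1−r²) = 0.701164
√(n−2) = √8 = 2.828427
t = r·√(n−2)/√(1−r²) = 0.713 · 2.828427 / 0.701164 = 2.876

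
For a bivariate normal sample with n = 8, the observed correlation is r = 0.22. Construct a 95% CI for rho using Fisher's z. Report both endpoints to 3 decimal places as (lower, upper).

Fisher z: z_r = atanh(r) = ½·ln((1+0.22)/(1−0.22)) = 0.223656
SE(z) = 1/√(n−3) = 1/√5 = 0.447214
95% ⇒ z* = 1.960; margin = 1.960·0.447214 = 0.876539
CI on z-scale: (-0.652883, 1.100195)
Back-transform: tanh(-0.652883) = -0.573608, tanh(1.100195) = 0.800569

(-0.574, 0.801)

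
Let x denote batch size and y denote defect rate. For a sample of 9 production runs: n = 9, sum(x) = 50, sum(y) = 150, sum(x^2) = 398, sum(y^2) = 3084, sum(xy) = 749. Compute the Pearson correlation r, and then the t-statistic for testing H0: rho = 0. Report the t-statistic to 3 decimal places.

-0.888

Numerator: nΣxy − (Σx)(Σy) = 9·749 − (50)(150) = -759
Denominator: √[(nΣx²−(Σx)²)(nΣy²−(Σy)²)]
  nΣx²−(Σx)² = 9·398 − 2500 = 1082;  nΣy²−(Σy)² = 9·3084 − 22500 = 5256
  √(1082·5256) = √5686992 = 2384.7415
r = -759 / 2384.7415 = -0.3183
t = r·√(n−2)/√(1−r²) = -0.3183·√7 / √(1−0.101315) = -0.842143 / 0.947990 = -0.888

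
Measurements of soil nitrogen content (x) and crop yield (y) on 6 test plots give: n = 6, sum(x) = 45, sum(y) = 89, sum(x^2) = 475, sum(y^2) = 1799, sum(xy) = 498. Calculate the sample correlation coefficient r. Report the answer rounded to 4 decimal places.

S_xy = nΣxy − ΣxΣy = 6·498 − 45·89 = 2988 − 4005 = -1017
S_xx = nΣx² − (Σx)² = 6·475 − 45² = 2850 − 2025 = 825
S_yy = nΣy² − (Σy)² = 6·1799 − 89² = 10794 − 7921 = 2873
r = S_xy / √(S_xx·S_yy) = -1017 / √(825·2873) = -1017 / √2370225 = -1017 / 1539.5535 = -0.6606

-0.6606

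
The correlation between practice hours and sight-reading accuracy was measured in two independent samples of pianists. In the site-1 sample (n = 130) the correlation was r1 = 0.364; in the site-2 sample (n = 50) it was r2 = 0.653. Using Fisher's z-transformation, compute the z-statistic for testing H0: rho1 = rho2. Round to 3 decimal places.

-2.337

z1 = atanh(0.364) = 0.381489,  z2 = atanh(0.653) = 0.780511
SE = √(1/(n1−3) + 1/(n2−3)) = √(1/127 + 1/47) = √(0.0078740 + 0.0212766) = √0.0291506 = 0.170735
z = (z1 − z2)/SE = (0.381489 − 0.780511) / 0.170735 = -0.399022 / 0.170735 = -2.337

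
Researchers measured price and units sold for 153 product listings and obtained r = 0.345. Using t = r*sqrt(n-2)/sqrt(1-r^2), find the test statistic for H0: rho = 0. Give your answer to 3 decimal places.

4.517

t = r·√(n−2) / √(1−r²) with r = 0.345, n = 153
  = 0.345·√151 / √(1 − 0.119025)
  = 0.345·12.288206 / 0.938603
  = 4.239431 / 0.938603 = 4.517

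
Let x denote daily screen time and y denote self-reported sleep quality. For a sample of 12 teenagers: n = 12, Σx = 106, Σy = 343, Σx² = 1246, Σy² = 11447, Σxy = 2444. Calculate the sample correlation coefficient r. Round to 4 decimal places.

-0.8213

Numerator: nΣxy − (Σx)(Σy) = 12·2444 − (106)(343) = -7030
Denominator: √[(nΣx²−(Σx)²)(nΣy²−(Σy)²)]
  nΣx²−(Σx)² = 12·1246 − 11236 = 3716;  nΣy²−(Σy)² = 12·11447 − 117649 = 19715
  √(3716·19715) = √73260940 = 8559.2605
r = -7030 / 8559.2605 = -0.8213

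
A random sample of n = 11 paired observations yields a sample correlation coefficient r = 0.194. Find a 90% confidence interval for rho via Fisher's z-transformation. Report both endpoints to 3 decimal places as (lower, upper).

(-0.367, 0.652)

Fisher z: z_r = atanh(r) = ½·ln((1+0.194)/(1−0.194)) = 0.196490
SE(z) = 1/√(n−3) = 1/√8 = 0.353553
90% ⇒ z* = 1.645; margin = 1.645·0.353553 = 0.581595
CI on z-scale: (-0.385105, 0.778085)
Back-transform: tanh(-0.385105) = -0.367133, tanh(0.778085) = 0.651606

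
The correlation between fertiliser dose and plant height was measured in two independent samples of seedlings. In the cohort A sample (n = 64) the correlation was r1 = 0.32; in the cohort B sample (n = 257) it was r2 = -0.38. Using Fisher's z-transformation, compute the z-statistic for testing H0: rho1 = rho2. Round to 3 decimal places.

z1 = atanh(0.32) = 0.331647,  z2 = atanh(-0.38) = -0.400060
SE = √(1/(n1−3) + 1/(n2−3)) = √(1/61 + 1/254) = √(0.0163934 + 0.0039370) = √0.0203304 = 0.142585
z = (z1 − z2)/SE = (0.331647 − (-0.400060)) / 0.142585 = 0.731707 / 0.142585 = 5.132

5.132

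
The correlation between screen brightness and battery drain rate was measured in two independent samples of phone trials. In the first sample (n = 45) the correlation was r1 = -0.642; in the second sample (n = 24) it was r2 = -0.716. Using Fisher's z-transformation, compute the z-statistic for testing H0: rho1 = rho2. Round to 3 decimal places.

z1 = atanh(-0.642) = -0.761569,  z2 = atanh(-0.716) = -0.899389
SE = √(1/(n1−3) + 1/(n2−3)) = √(1/42 + 1/21) = √(0.0238095 + 0.0476190) = √0.0714285 = 0.267261
z = (z1 − z2)/SE = (-0.761569 − (-0.899389)) / 0.267261 = 0.137820 / 0.267261 = 0.516

0.516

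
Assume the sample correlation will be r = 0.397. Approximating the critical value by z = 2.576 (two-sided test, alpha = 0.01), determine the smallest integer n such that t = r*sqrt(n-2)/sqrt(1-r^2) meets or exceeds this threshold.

Need r·√(n−2)/√(1−r²) ≥ 2.576
√(n−2) ≥ 2.576·√(1−0.157609) / 0.397 = 2.576·0.917819 / 0.397 = 5.9554
n−2 ≥ 35.4668  ⇒  n ≥ 37.4668
Smallest integer n = 38

38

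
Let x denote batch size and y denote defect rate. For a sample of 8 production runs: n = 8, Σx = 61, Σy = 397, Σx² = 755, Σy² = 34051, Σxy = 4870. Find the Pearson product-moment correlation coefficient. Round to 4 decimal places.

0.9036

Numerator: nΣxy − (Σx)(Σy) = 8·4870 − (61)(397) = 14743
Denominator: √[(nΣx²−(Σx)²)(nΣy²−(Σy)²)]
  nΣx²−(Σx)² = 8·755 − 3721 = 2319;  nΣy²−(Σy)² = 8·34051 − 157609 = 114799
  √(2319·114799) = √266218881 = 16316.2153
r = 14743 / 16316.2153 = 0.9036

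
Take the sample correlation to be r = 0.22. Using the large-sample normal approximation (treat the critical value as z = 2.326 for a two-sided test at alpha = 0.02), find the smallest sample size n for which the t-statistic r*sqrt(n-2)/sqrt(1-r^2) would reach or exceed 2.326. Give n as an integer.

109

Need r·√(n−2)/√(1−r²) ≥ 2.326
√(n−2) ≥ 2.326·√(1−0.0484) / 0.22 = 2.326·0.975500 / 0.22 = 10.3137
n−2 ≥ 106.3724  ⇒  n ≥ 108.3724
Smallest integer n = 109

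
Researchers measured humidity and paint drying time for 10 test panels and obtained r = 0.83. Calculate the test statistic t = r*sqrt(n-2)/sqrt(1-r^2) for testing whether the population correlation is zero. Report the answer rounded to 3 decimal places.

1 − r² = 1 − 0.6889 = 0.3111;  √(1−r²) = 0.557763
√(n−2) = √8 = 2.828427
t = r·√(n−2)/√(1−r²) = 0.83 · 2.828427 / 0.557763 = 4.209

4.209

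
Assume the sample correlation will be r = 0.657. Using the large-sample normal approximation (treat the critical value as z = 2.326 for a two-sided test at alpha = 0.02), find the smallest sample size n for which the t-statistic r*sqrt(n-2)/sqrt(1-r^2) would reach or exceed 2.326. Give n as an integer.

10

r√(n−2)/√(1−r²) ≥ 2.326  ⇔  n−2 ≥ (2.326)²·(1−r²)/r²
(1−r²)/r² = (1−0.431649)/0.431649 = 1.3167
n ≥ 2 + 5.410276·1.3167 = 2 + 7.1237 = 9.1237
⌈9.1237⌉ = 10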